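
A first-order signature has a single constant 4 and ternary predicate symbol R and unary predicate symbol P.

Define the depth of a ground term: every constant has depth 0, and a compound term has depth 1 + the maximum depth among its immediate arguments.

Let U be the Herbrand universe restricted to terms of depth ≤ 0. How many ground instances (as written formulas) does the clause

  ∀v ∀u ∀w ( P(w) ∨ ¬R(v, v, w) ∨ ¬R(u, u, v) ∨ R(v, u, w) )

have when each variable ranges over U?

1

Ground terms of depth ≤ 0:
  With no function symbols every ground term is a constant, so there is exactly 1 ground term at every depth bound.
  N_0 = 1
  Explicitly: 4.
So there is exactly 1 ground term available for substitution.
The clause has 3 distinct variables (v, u, w), each appearing in the body. In the free term algebra distinct substitutions yield syntactically distinct ground instances.
Number of ground instances = 1^3 = 1.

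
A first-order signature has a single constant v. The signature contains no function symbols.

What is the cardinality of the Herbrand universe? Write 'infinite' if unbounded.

There are no function symbols, so the only ground term is the single constant.
The Herbrand universe is {v}, finite with 1 element.

1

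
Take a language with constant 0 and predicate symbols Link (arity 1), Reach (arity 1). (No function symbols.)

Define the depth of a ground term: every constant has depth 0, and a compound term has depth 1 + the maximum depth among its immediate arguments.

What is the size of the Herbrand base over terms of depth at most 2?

First count ground terms of depth ≤ 2.
With no function symbols every ground term is a constant, so there is exactly 1 ground term at every depth bound.
N_0 = 1
N_1 = 1
N_2 = 1
So |H| = 1.
Each predicate of arity r yields |H|^r ground atoms (one per choice of an r-tuple from H):
  Link: 1;  Reach: 1
Total ground atoms: 1 + 1 = 2.

2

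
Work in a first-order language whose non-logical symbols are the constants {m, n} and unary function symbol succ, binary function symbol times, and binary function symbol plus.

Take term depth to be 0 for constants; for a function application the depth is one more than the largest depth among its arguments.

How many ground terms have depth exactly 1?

10

Count level by level. With function symbols succ/1, times/2, plus/2, the terms of depth ≤ k are the 2 constants together with each function applied to depth-≤(k−1) tuples, so N_k = 2 + N_{k-1} + N_{k-1}^2 + N_{k-1}^2.
N_0 = 2
N_1 = 2 + 2 + 2^2 + 2^2 = 12
Terms of depth exactly 1: N_1 − N_0 = 12 − 2 = 10.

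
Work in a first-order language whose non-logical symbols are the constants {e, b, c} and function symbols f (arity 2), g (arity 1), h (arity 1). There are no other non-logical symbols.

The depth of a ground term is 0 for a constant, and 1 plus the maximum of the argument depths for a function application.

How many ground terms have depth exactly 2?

Count level by level. With function symbols f/2, g/1, h/1, the terms of depth ≤ k are the 3 constants together with each function applied to depth-≤(k−1) tuples, so N_k = 3 + N_{k-1}^2 + N_{k-1} + N_{k-1}.
N_0 = 3
N_1 = 3 + 3^2 + 3 + 3 = 18
N_2 = 3 + 18^2 + 18 + 18 = 363
Terms of depth exactly 2: N_2 − N_1 = 363 − 18 = 345.

345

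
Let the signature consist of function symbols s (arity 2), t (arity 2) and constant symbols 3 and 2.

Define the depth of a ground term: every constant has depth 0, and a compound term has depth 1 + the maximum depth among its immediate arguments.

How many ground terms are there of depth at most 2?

Count level by level. With function symbols s/2, t/2, the terms of depth ≤ k are the 2 constants together with each function applied to depth-≤(k−1) tuples, so N_k = 2 + N_{k-1}^2 + N_{k-1}^2.
N_0 = 2
N_1 = 2 + 2^2 + 2^2 = 10
N_2 = 2 + 10^2 + 10^2 = 202

202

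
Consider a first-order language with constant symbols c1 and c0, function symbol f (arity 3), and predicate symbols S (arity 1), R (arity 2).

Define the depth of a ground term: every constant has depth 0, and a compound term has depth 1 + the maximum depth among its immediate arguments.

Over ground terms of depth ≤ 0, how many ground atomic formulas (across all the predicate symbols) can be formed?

First count ground terms of depth ≤ 0.
Let N_k = |{terms of depth ≤ k}|. Then N_0 = 2 and N_k = 2 + N_{k-1}^3 for k ≥ 1 (one summand per function symbol, arity giving the exponent).
N_0 = 2
So |H| = 2.
Ground atoms are formed by filling each argument slot of a predicate with a term from H, so an r-ary predicate gives |H|^r atoms:
  S: 2;  R: 2^2 = 4
Total ground atoms: 2 + 4 = 6.

6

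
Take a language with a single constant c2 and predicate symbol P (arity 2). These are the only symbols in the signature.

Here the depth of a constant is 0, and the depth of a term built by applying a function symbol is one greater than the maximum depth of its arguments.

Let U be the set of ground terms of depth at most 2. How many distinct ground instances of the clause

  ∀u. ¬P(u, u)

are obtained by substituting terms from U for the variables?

1

Ground terms of depth ≤ 2:
  With no function symbols every ground term is a constant, so there is exactly 1 ground term at every depth bound.
  N_0 = 1
  N_1 = 1
  N_2 = 1
So there is exactly 1 ground term available for substitution.
The variable u ranges independently over the available ground terms, and distinct assignments produce distinct instances.
Number of ground instances = 1.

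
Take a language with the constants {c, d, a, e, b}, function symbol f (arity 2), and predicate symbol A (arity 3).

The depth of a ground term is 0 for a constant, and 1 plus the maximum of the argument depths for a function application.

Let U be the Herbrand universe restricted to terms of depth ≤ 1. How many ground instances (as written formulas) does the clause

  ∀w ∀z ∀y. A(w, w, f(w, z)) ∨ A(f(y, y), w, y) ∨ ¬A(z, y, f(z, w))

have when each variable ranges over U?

27000

Ground terms of depth ≤ 1:
  Count level by level. With function symbols f/2, the terms of depth ≤ k are the 5 constants together with each function applied to depth-≤(k−1) tuples, so N_k = 5 + N_{k-1}^2.
  N_0 = 5
  N_1 = 5 + 5^2 = 30
So there are 30 ground terms available for substitution.
Each of w, z, y ranges independently over the available ground terms, and distinct assignments produce distinct instances.
Number of ground instances = 30^3 = 27000.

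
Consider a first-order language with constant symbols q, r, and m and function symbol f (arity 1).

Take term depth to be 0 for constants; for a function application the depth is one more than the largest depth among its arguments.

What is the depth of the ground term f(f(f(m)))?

3

depth(f(m)) = 1 + depth(m) = 1 + 0 = 1
depth(f(f(m))) = 1 + depth(f(m)) = 1 + 1 = 2
depth(f(f(f(m)))) = 1 + depth(f(f(m))) = 1 + 2 = 3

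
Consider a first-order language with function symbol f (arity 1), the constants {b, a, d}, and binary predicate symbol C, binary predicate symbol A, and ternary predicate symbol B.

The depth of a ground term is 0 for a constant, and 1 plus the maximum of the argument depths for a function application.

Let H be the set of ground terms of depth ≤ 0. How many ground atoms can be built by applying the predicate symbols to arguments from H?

45

First count ground terms of depth ≤ 0.
If N_k denotes the number of depth-≤k ground terms, the 3 constants give N_0 = 3, and each function symbol of arity r contributes N_{k-1}^r new terms at level k: N_k = 3 + N_{k-1}.
N_0 = 3
So |H| = 3.
A ground atom is a predicate applied to a tuple of terms from H, so the count is the sum over predicates of |H|^arity:
  C: 3^2 = 9;  A: 3^2 = 9;  B: 3^3 = 27
Total ground atoms: 9 + 9 + 27 = 45.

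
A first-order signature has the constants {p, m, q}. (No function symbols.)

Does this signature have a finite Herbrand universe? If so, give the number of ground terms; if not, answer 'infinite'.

3

There are no function symbols, so every ground term is one of the 3 constants.
The Herbrand universe is {p, m, q}, which is finite with 3 elements.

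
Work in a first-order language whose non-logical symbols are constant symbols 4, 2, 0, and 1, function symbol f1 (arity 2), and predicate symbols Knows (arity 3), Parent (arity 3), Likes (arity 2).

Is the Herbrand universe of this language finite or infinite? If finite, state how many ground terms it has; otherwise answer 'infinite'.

infinite

The signature has at least one function symbol (f1, arity 2) and at least one constant (4).
Iterating f1 gives infinitely many distinct ground terms: 4, f1(4, 4), f1(f1(4, 4), f1(4, 4)), ...
So the Herbrand universe is infinite.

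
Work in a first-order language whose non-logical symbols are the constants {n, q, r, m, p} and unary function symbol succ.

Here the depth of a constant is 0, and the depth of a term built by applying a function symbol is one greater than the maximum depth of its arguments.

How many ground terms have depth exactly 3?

5

Count level by level. With function symbols succ/1, the terms of depth ≤ k are the 5 constants together with each function applied to depth-≤(k−1) tuples, so N_k = 5 + N_{k-1}.
N_0 = 5
N_1 = 5 + 5 = 10
N_2 = 5 + 10 = 15
N_3 = 5 + 15 = 20
Terms of depth exactly 3: N_3 − N_2 = 20 − 15 = 5.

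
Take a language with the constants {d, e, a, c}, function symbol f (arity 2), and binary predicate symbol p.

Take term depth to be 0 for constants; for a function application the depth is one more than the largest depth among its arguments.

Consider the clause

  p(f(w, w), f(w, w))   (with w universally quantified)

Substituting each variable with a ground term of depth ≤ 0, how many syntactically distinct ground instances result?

4

Ground terms of depth ≤ 0:
  If N_k denotes the number of depth-≤k ground terms, the 4 constants give N_0 = 4, and each function symbol of arity r contributes N_{k-1}^r new terms at level k: N_k = 4 + N_{k-1}^2.
  N_0 = 4
  Explicitly: d, e, a, c.
So there are 4 ground terms available for substitution.
The body mentions the single quantified variable w; since ground terms form a free algebra, no two substitutions collapse to the same formula.
Number of ground instances = 4.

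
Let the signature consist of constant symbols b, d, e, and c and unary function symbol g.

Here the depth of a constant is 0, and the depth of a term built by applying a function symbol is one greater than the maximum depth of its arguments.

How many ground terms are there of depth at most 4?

20

Let N_k count ground terms of depth at most k. Each non-constant term of depth ≤ k is some function symbol applied to depth-≤(k−1) arguments, giving N_k = 4 + N_{k-1}.
N_0 = 4
N_1 = 4 + 4 = 8
N_2 = 4 + 8 = 12
N_3 = 4 + 12 = 16
N_4 = 4 + 16 = 20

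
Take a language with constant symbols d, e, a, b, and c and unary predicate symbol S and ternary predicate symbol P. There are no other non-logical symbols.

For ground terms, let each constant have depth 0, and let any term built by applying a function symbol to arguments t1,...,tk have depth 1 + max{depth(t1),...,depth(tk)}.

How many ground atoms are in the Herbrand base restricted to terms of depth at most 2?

130

First count ground terms of depth ≤ 2.
With no function symbols every ground term is a constant, so there are exactly 5 ground terms at every depth bound.
N_0 = 5
N_1 = 5
N_2 = 5
So |H| = 5.
Ground atoms are formed by filling each argument slot of a predicate with a term from H, so an r-ary predicate gives |H|^r atoms:
  S: 5;  P: 5^3 = 125
Total ground atoms: 5 + 125 = 130.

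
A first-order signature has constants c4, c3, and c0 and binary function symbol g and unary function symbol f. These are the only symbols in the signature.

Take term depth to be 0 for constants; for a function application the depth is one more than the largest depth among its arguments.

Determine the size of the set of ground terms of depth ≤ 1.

15

If N_k denotes the number of depth-≤k ground terms, the 3 constants give N_0 = 3, and each function symbol of arity r contributes N_{k-1}^r new terms at level k: N_k = 3 + N_{k-1}^2 + N_{k-1}.
N_0 = 3
N_1 = 3 + 3^2 + 3 = 15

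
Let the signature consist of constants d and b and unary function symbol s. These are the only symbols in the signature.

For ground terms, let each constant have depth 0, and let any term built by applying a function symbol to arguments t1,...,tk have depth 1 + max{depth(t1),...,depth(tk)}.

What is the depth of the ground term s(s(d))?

depth(s(d)) = 1 + depth(d) = 1 + 0 = 1
depth(s(s(d))) = 1 + depth(s(d)) = 1 + 1 = 2

2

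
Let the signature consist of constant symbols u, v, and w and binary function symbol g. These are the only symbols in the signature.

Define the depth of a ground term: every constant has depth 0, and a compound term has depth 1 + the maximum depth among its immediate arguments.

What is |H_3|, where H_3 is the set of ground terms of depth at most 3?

Count level by level. With function symbols g/2, the terms of depth ≤ k are the 3 constants together with each function applied to depth-≤(k−1) tuples, so N_k = 3 + N_{k-1}^2.
N_0 = 3
N_1 = 3 + 3^2 = 12
N_2 = 3 + 12^2 = 147
N_3 = 3 + 147^2 = 21612

21612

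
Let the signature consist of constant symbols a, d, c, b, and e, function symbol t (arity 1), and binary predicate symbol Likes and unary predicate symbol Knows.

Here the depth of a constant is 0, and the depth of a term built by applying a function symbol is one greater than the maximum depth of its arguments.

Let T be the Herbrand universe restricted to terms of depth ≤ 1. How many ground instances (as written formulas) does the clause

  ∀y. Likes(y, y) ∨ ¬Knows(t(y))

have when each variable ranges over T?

Ground terms of depth ≤ 1:
  If N_k denotes the number of depth-≤k ground terms, the 5 constants give N_0 = 5, and each function symbol of arity r contributes N_{k-1}^r new terms at level k: N_k = 5 + N_{k-1}.
  N_0 = 5
  N_1 = 5 + 5 = 10
  Explicitly: a, d, c, b, e, t(a), t(d), t(c), t(b), t(e).
So there are 10 ground terms available for substitution.
The clause has 1 distinct variable (y), which appears in the body. In the free term algebra distinct substitutions yield syntactically distinct ground instances.
Number of ground instances = 10.

10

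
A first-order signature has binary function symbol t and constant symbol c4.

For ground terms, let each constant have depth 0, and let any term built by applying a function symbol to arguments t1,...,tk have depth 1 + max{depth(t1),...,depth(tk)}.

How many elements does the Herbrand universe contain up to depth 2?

5

If N_k denotes the number of depth-≤k ground terms, the 1 constant gives N_0 = 1, and each function symbol of arity r contributes N_{k-1}^r new terms at level k: N_k = 1 + N_{k-1}^2.
N_0 = 1
N_1 = 1 + 1^2 = 2
N_2 = 1 + 2^2 = 5
Explicitly: c4, t(c4, c4), t(c4, t(c4, c4)), t(t(c4, c4), c4), t(t(c4, c4), t(c4, c4)).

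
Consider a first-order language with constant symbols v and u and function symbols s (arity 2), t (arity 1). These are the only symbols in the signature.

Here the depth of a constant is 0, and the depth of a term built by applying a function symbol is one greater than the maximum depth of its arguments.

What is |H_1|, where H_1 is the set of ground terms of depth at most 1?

8

If N_k denotes the number of depth-≤k ground terms, the 2 constants give N_0 = 2, and each function symbol of arity r contributes N_{k-1}^r new terms at level k: N_k = 2 + N_{k-1}^2 + N_{k-1}.
N_0 = 2
N_1 = 2 + 2^2 + 2 = 8
Explicitly: v, u, s(v, v), s(v, u), s(u, v), s(u, u), t(v), t(u).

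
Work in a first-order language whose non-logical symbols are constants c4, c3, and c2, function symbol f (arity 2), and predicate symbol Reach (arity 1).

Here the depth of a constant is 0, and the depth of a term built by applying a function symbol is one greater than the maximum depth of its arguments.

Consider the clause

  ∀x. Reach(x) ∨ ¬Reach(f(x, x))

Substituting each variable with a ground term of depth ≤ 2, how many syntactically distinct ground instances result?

Ground terms of depth ≤ 2:
  Let N_k count ground terms of depth at most k. Each non-constant term of depth ≤ k is some function symbol applied to depth-≤(k−1) arguments, giving N_k = 3 + N_{k-1}^2.
  N_0 = 3
  N_1 = 3 + 3^2 = 12
  N_2 = 3 + 12^2 = 147
So there are 147 ground terms available for substitution.
The body mentions the single quantified variable x; since ground terms form a free algebra, no two substitutions collapse to the same formula.
Number of ground instances = 147.

147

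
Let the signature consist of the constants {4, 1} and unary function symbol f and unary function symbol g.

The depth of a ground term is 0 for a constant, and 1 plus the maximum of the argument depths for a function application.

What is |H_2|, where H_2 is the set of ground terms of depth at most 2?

Let N_k count ground terms of depth at most k. Each non-constant term of depth ≤ k is some function symbol applied to depth-≤(k−1) arguments, giving N_k = 2 + N_{k-1} + N_{k-1}.
N_0 = 2
N_1 = 2 + 2 + 2 = 6
N_2 = 2 + 6 + 6 = 14

14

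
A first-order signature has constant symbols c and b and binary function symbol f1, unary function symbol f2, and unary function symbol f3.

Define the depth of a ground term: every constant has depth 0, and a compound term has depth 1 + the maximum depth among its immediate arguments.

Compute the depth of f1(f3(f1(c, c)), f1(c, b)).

depth(f1(c, c)) = 1 + max(0, 0) = 1
depth(f3(f1(c, c))) = 1 + depth(f1(c, c)) = 1 + 1 = 2
depth(f1(c, b)) = 1 + max(0, 0) = 1
depth(f1(f3(f1(c, c)), f1(c, b))) = 1 + max(2, 1) = 3

3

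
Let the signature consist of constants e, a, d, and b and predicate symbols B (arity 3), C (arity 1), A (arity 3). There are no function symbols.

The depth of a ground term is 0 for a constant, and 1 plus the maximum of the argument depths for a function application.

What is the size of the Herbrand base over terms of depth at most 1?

132

First count ground terms of depth ≤ 1.
With no function symbols every ground term is a constant, so there are exactly 4 ground terms at every depth bound.
N_0 = 4
N_1 = 4
So |H| = 4.
Each predicate of arity r yields |H|^r ground atoms (one per choice of an r-tuple from H):
  B: 4^3 = 64;  C: 4;  A: 4^3 = 64
Total ground atoms: 64 + 4 + 64 = 132.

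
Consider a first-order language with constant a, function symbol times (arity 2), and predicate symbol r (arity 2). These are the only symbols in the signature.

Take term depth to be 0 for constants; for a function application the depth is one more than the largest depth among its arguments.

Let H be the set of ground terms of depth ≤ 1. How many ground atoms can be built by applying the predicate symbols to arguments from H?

4

First count ground terms of depth ≤ 1.
Count level by level. With function symbols times/2, the terms of depth ≤ k are the 1 constant together with each function applied to depth-≤(k−1) tuples, so N_k = 1 + N_{k-1}^2.
N_0 = 1
N_1 = 1 + 1^2 = 2
So |H| = 2.
Ground atoms are formed by filling each argument slot of a predicate with a term from H, so an r-ary predicate gives |H|^r atoms:
  r: 2^2 = 4
Total ground atoms: 4.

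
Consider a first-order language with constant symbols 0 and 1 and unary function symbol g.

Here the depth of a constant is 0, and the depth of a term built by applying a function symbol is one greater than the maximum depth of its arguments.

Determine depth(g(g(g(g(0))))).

depth(g(0)) = 1 + depth(0) = 1 + 0 = 1
depth(g(g(0))) = 1 + depth(g(0)) = 1 + 1 = 2
depth(g(g(g(0)))) = 1 + depth(g(g(0))) = 1 + 2 = 3
depth(g(g(g(g(0))))) = 1 + depth(g(g(g(0)))) = 1 + 3 = 4

4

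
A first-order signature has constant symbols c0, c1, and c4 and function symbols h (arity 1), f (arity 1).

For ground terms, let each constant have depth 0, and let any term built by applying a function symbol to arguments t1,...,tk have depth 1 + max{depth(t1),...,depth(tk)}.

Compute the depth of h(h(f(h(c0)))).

4

depth(h(c0)) = 1 + depth(c0) = 1 + 0 = 1
depth(f(h(c0))) = 1 + depth(h(c0)) = 1 + 1 = 2
depth(h(f(h(c0)))) = 1 + depth(f(h(c0))) = 1 + 2 = 3
depth(h(h(f(h(c0))))) = 1 + depth(h(f(h(c0)))) = 1 + 3 = 4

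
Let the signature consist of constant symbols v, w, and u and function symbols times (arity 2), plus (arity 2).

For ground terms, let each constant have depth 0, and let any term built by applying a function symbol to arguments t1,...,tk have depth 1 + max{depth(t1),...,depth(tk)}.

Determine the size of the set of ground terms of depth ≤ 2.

Let N_k count ground terms of depth at most k. Each non-constant term of depth ≤ k is some function symbol applied to depth-≤(k−1) arguments, giving N_k = 3 + N_{k-1}^2 + N_{k-1}^2.
N_0 = 3
N_1 = 3 + 3^2 + 3^2 = 21
N_2 = 3 + 21^2 + 21^2 = 885

885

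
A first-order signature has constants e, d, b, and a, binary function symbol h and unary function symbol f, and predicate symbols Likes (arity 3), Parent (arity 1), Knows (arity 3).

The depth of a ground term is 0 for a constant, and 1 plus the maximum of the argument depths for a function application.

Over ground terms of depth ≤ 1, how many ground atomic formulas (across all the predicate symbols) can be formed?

First count ground terms of depth ≤ 1.
Let N_k = |{terms of depth ≤ k}|. Then N_0 = 4 and N_k = 4 + N_{k-1}^2 + N_{k-1} for k ≥ 1 (one summand per function symbol, arity giving the exponent).
N_0 = 4
N_1 = 4 + 4^2 + 4 = 24
So |H| = 24.
For each predicate symbol, the number of ground atoms is |H| raised to its arity; summing:
  Likes: 24^3 = 13824;  Parent: 24;  Knows: 24^3 = 13824
Total ground atoms: 13824 + 24 + 13824 = 27672.

27672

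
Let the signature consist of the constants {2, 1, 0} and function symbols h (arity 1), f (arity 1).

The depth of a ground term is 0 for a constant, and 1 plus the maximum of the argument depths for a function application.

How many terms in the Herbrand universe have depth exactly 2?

12

Let N_k = |{terms of depth ≤ k}|. Then N_0 = 3 and N_k = 3 + N_{k-1} + N_{k-1} for k ≥ 1 (one summand per function symbol, arity giving the exponent).
N_0 = 3
N_1 = 3 + 3 + 3 = 9
N_2 = 3 + 9 + 9 = 21
Terms of depth exactly 2: N_2 − N_1 = 21 − 9 = 12.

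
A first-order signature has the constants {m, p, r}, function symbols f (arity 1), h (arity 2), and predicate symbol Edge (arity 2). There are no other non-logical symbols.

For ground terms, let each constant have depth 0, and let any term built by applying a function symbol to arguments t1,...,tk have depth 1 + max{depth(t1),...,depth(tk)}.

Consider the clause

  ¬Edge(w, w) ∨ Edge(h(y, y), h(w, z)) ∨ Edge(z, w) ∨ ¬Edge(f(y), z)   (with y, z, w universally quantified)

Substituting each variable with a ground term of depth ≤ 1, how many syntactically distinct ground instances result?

3375

Ground terms of depth ≤ 1:
  Write N_k for the number of ground terms of depth ≤ k. A term of depth ≤ k is either a constant or a function symbol applied to arguments of depth ≤ k−1, so N_k = 3 + N_{k-1} + N_{k-1}^2.
  N_0 = 3
  N_1 = 3 + 3 + 3^2 = 15
So there are 15 ground terms available for substitution.
There are 3 variables to instantiate (y, z, w), each occurring in at least one literal, so different choices give different ground instances.
Number of ground instances = 15^3 = 3375.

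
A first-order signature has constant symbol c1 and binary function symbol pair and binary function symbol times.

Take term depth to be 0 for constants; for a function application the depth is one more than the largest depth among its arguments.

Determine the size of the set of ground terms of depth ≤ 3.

723

If N_k denotes the number of depth-≤k ground terms, the 1 constant gives N_0 = 1, and each function symbol of arity r contributes N_{k-1}^r new terms at level k: N_k = 1 + N_{k-1}^2 + N_{k-1}^2.
N_0 = 1
N_1 = 1 + 1^2 + 1^2 = 3
N_2 = 1 + 3^2 + 3^2 = 19
N_3 = 1 + 19^2 + 19^2 = 723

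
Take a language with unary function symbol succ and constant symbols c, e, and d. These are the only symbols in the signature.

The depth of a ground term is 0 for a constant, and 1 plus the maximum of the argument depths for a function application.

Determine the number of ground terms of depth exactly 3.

3

If N_k denotes the number of depth-≤k ground terms, the 3 constants give N_0 = 3, and each function symbol of arity r contributes N_{k-1}^r new terms at level k: N_k = 3 + N_{k-1}.
N_0 = 3
N_1 = 3 + 3 = 6
N_2 = 3 + 6 = 9
N_3 = 3 + 9 = 12
Terms of depth exactly 3: N_3 − N_2 = 12 − 9 = 3.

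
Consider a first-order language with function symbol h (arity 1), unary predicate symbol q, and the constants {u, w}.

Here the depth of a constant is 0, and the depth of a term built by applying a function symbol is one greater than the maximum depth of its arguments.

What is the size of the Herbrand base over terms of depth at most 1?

4

First count ground terms of depth ≤ 1.
Let N_k = |{terms of depth ≤ k}|. Then N_0 = 2 and N_k = 2 + N_{k-1} for k ≥ 1 (one summand per function symbol, arity giving the exponent).
N_0 = 2
N_1 = 2 + 2 = 4
Explicitly: u, w, h(u), h(w).
So |H| = 4.
Ground atoms are formed by filling each argument slot of a predicate with a term from H, so an r-ary predicate gives |H|^r atoms:
  q: 4
Total ground atoms: 4.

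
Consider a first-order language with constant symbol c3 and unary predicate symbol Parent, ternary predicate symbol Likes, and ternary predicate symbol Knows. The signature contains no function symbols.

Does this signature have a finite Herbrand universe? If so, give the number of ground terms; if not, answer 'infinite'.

There are no function symbols, so the only ground term is the single constant.
The Herbrand universe is {c3}, finite with 1 element.

1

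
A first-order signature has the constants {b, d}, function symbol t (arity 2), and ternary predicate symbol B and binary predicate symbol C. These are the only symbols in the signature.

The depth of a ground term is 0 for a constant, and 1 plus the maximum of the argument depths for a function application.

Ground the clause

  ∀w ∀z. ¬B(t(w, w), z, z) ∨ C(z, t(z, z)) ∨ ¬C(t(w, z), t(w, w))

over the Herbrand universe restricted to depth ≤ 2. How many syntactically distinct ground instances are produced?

Ground terms of depth ≤ 2:
  Write N_k for the number of ground terms of depth ≤ k. A term of depth ≤ k is either a constant or a function symbol applied to arguments of depth ≤ k−1, so N_k = 2 + N_{k-1}^2.
  N_0 = 2
  N_1 = 2 + 2^2 = 6
  N_2 = 2 + 6^2 = 38
So there are 38 ground terms available for substitution.
There are 2 variables to instantiate (w, z), each occurring in at least one literal, so different choices give different ground instances.
Number of ground instances = 38^2 = 1444.

1444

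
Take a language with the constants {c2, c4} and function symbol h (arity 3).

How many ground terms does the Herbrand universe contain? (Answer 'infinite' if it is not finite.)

The signature has at least one function symbol (h, arity 3) and at least one constant (c2).
Iterating h gives infinitely many distinct ground terms: c2, h(c2, c2, c2), h(h(c2, c2, c2), h(c2, c2, c2), h(c2, c2, c2)), ...
So the Herbrand universe is infinite.

infinite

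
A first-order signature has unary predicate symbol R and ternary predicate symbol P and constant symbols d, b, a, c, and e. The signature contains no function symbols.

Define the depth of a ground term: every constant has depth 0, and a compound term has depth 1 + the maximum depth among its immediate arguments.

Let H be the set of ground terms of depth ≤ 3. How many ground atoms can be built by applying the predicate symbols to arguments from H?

130

First count ground terms of depth ≤ 3.
With no function symbols every ground term is a constant, so there are exactly 5 ground terms at every depth bound.
N_0 = 5
N_1 = 5
N_2 = 5
N_3 = 5
Explicitly: d, b, a, c, e.
So |H| = 5.
A ground atom is a predicate applied to a tuple of terms from H, so the count is the sum over predicates of |H|^arity:
  R: 5;  P: 5^3 = 125
Total ground atoms: 5 + 125 = 130.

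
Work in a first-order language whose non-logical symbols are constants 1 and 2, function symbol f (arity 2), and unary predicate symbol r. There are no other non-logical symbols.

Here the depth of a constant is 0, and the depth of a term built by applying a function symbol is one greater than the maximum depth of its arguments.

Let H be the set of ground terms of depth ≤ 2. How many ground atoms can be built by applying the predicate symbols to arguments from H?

First count ground terms of depth ≤ 2.
Let N_k = |{terms of depth ≤ k}|. Then N_0 = 2 and N_k = 2 + N_{k-1}^2 for k ≥ 1 (one summand per function symbol, arity giving the exponent).
N_0 = 2
N_1 = 2 + 2^2 = 6
N_2 = 2 + 6^2 = 38
So |H| = 38.
Ground atoms are formed by filling each argument slot of a predicate with a term from H, so an r-ary predicate gives |H|^r atoms:
  r: 38
Total ground atoms: 38.

38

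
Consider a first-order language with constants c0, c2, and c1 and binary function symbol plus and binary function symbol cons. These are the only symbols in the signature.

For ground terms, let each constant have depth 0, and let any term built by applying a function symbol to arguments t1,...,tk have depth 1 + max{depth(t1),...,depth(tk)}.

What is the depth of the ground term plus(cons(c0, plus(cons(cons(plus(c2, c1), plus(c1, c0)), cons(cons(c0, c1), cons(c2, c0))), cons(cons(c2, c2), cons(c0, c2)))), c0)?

6

depth(plus(c2, c1)) = 1 + max(0, 0) = 1
depth(plus(c1, c0)) = 1 + max(0, 0) = 1
depth(cons(plus(c2, c1), plus(c1, c0))) = 1 + max(1, 1) = 2
depth(cons(c0, c1)) = 1 + max(0, 0) = 1
depth(cons(c2, c0)) = 1 + max(0, 0) = 1
depth(cons(cons(c0, c1), cons(c2, c0))) = 1 + max(1, 1) = 2
depth(cons(cons(plus(c2, c1), plus(c1, c0)), cons(cons(c0, c1), cons(c2, c0)))) = 1 + max(2, 2) = 3
depth(cons(c2, c2)) = 1 + max(0, 0) = 1
depth(cons(c0, c2)) = 1 + max(0, 0) = 1
depth(cons(cons(c2, c2), cons(c0, c2))) = 1 + max(1, 1) = 2
depth(plus(cons(cons(plus(c2, c1), plus(c1, c0)), cons(cons(c0, c1), cons(c2, c0))), cons(cons(c2, c2), cons(c0, c2)))) = 1 + max(3, 2) = 4
depth(cons(c0, plus(cons(cons(plus(c2, c1), plus(c1, c0)), cons(cons(c0, c1), cons(c2, c0))), cons(cons(c2, c2), cons(c0, c2))))) = 1 + max(0, 4) = 5
depth(plus(cons(c0, plus(cons(cons(plus(c2, c1), plus(c1, c0)), cons(cons(c0, c1), cons(c2, c0))), cons(cons(c2, c2), cons(c0, c2)))), c0)) = 1 + max(5, 0) = 6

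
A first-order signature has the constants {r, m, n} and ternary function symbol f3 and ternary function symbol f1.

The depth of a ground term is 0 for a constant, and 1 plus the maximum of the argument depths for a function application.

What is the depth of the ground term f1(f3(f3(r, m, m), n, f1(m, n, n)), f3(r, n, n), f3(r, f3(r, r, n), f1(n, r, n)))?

depth(f3(r, m, m)) = 1 + max(0, 0, 0) = 1
depth(f1(m, n, n)) = 1 + max(0, 0, 0) = 1
depth(f3(f3(r, m, m), n, f1(m, n, n))) = 1 + max(1, 0, 1) = 2
depth(f3(r, n, n)) = 1 + max(0, 0, 0) = 1
depth(f3(r, r, n)) = 1 + max(0, 0, 0) = 1
depth(f1(n, r, n)) = 1 + max(0, 0, 0) = 1
depth(f3(r, f3(r, r, n), f1(n, r, n))) = 1 + max(0, 1, 1) = 2
depth(f1(f3(f3(r, m, m), n, f1(m, n, n)), f3(r, n, n), f3(r, f3(r, r, n), f1(n, r, n)))) = 1 + max(2, 1, 2) = 3

3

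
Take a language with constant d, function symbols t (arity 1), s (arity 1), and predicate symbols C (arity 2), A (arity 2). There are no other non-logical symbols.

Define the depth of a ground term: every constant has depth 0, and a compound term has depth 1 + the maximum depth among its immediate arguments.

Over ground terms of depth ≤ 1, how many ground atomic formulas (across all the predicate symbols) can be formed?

18

First count ground terms of depth ≤ 1.
If N_k denotes the number of depth-≤k ground terms, the 1 constant gives N_0 = 1, and each function symbol of arity r contributes N_{k-1}^r new terms at level k: N_k = 1 + N_{k-1} + N_{k-1}.
N_0 = 1
N_1 = 1 + 1 + 1 = 3
So |H| = 3.
Ground atoms are formed by filling each argument slot of a predicate with a term from H, so an r-ary predicate gives |H|^r atoms:
  C: 3^2 = 9;  A: 3^2 = 9
Total ground atoms: 9 + 9 = 18.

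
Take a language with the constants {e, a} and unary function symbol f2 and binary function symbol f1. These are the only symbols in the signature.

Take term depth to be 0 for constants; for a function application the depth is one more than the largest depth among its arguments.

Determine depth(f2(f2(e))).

depth(f2(e)) = 1 + depth(e) = 1 + 0 = 1
depth(f2(f2(e))) = 1 + depth(f2(e)) = 1 + 1 = 2

2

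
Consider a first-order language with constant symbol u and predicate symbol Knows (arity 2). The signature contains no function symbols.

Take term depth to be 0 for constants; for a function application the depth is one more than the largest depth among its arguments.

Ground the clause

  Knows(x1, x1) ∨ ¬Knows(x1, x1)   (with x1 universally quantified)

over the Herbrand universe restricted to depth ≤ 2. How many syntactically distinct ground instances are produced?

Ground terms of depth ≤ 2:
  With no function symbols every ground term is a constant, so there is exactly 1 ground term at every depth bound.
  N_0 = 1
  N_1 = 1
  N_2 = 1
  Explicitly: u.
So there is exactly 1 ground term available for substitution.
The variable x1 ranges independently over the available ground terms, and distinct assignments produce distinct instances.
Number of ground instances = 1.

1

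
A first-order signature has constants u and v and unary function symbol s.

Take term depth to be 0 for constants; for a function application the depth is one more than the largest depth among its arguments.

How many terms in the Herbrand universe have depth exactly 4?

Let N_k count ground terms of depth at most k. Each non-constant term of depth ≤ k is some function symbol applied to depth-≤(k−1) arguments, giving N_k = 2 + N_{k-1}.
N_0 = 2
N_1 = 2 + 2 = 4
N_2 = 2 + 4 = 6
N_3 = 2 + 6 = 8
N_4 = 2 + 8 = 10
Terms of depth exactly 4: N_4 − N_3 = 10 − 8 = 2.

2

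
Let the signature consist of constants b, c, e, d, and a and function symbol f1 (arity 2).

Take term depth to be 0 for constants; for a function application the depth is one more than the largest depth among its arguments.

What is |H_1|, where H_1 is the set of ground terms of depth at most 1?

Let N_k = |{terms of depth ≤ k}|. Then N_0 = 5 and N_k = 5 + N_{k-1}^2 for k ≥ 1 (one summand per function symbol, arity giving the exponent).
N_0 = 5
N_1 = 5 + 5^2 = 30

30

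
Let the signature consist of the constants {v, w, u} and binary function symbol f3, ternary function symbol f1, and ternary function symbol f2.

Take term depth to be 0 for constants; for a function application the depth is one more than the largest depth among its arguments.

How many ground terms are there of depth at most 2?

579351

Write N_k for the number of ground terms of depth ≤ k. A term of depth ≤ k is either a constant or a function symbol applied to arguments of depth ≤ k−1, so N_k = 3 + N_{k-1}^2 + N_{k-1}^3 + N_{k-1}^3.
N_0 = 3
N_1 = 3 + 3^2 + 3^3 + 3^3 = 66
N_2 = 3 + 66^2 + 66^3 + 66^3 = 579351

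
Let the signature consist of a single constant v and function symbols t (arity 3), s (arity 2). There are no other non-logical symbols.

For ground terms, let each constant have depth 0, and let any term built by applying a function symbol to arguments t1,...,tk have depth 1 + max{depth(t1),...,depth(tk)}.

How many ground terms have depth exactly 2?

If N_k denotes the number of depth-≤k ground terms, the 1 constant gives N_0 = 1, and each function symbol of arity r contributes N_{k-1}^r new terms at level k: N_k = 1 + N_{k-1}^3 + N_{k-1}^2.
N_0 = 1
N_1 = 1 + 1^3 + 1^2 = 3
N_2 = 1 + 3^3 + 3^2 = 37
Terms of depth exactly 2: N_2 − N_1 = 37 − 3 = 34.

34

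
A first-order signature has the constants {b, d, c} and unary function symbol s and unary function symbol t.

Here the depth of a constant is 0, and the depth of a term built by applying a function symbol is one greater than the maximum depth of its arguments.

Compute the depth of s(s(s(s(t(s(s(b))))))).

depth(s(b)) = 1 + depth(b) = 1 + 0 = 1
depth(s(s(b))) = 1 + depth(s(b)) = 1 + 1 = 2
depth(t(s(s(b)))) = 1 + depth(s(s(b))) = 1 + 2 = 3
depth(s(t(s(s(b))))) = 1 + depth(t(s(s(b)))) = 1 + 3 = 4
depth(s(s(t(s(s(b)))))) = 1 + depth(s(t(s(s(b))))) = 1 + 4 = 5
depth(s(s(s(t(s(s(b))))))) = 1 + depth(s(s(t(s(s(b)))))) = 1 + 5 = 6
depth(s(s(s(s(t(s(s(b)))))))) = 1 + depth(s(s(s(t(s(s(b))))))) = 1 + 6 = 7

7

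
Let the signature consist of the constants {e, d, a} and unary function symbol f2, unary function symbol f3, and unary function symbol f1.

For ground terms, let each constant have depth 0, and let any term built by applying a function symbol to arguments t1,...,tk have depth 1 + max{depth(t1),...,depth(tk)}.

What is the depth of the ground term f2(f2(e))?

2

depth(f2(e)) = 1 + depth(e) = 1 + 0 = 1
depth(f2(f2(e))) = 1 + depth(f2(e)) = 1 + 1 = 2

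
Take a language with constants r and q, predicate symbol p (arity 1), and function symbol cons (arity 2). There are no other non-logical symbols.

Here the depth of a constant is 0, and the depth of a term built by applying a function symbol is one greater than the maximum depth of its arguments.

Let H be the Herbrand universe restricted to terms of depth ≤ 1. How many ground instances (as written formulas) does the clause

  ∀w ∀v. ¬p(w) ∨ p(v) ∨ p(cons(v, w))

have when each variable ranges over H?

36

Ground terms of depth ≤ 1:
  Let N_k count ground terms of depth at most k. Each non-constant term of depth ≤ k is some function symbol applied to depth-≤(k−1) arguments, giving N_k = 2 + N_{k-1}^2.
  N_0 = 2
  N_1 = 2 + 2^2 = 6
So there are 6 ground terms available for substitution.
The body mentions every one of the 2 quantified variables; since ground terms form a free algebra, no two substitutions collapse to the same formula.
Number of ground instances = 6^2 = 36.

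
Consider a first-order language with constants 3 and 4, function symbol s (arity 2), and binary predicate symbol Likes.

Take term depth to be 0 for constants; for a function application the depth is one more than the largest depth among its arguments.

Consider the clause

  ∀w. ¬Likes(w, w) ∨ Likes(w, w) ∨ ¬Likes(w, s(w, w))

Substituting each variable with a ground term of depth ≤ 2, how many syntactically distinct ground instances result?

Ground terms of depth ≤ 2:
  Write N_k for the number of ground terms of depth ≤ k. A term of depth ≤ k is either a constant or a function symbol applied to arguments of depth ≤ k−1, so N_k = 2 + N_{k-1}^2.
  N_0 = 2
  N_1 = 2 + 2^2 = 6
  N_2 = 2 + 6^2 = 38
So there are 38 ground terms available for substitution.
The variable w ranges independently over the available ground terms, and distinct assignments produce distinct instances.
Number of ground instances = 38.

38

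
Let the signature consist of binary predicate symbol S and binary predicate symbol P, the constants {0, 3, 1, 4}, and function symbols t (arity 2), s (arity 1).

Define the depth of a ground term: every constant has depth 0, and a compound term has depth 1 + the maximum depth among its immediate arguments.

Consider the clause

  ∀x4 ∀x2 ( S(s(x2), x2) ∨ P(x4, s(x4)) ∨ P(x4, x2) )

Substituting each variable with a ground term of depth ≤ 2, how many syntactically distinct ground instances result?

364816

Ground terms of depth ≤ 2:
  Write N_k for the number of ground terms of depth ≤ k. A term of depth ≤ k is either a constant or a function symbol applied to arguments of depth ≤ k−1, so N_k = 4 + N_{k-1}^2 + N_{k-1}.
  N_0 = 4
  N_1 = 4 + 4^2 + 4 = 24
  N_2 = 4 + 24^2 + 24 = 604
So there are 604 ground terms available for substitution.
There are 2 variables to instantiate (x4, x2), each occurring in at least one literal, so different choices give different ground instances.
Number of ground instances = 604^2 = 364816.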